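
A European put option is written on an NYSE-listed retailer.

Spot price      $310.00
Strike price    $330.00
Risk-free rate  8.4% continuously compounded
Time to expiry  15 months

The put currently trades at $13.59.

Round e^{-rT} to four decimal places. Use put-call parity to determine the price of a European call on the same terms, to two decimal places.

$26.49

e^(−rT) = e^(−0.084·1.25) = 0.9003
Put-call parity: C − P = S − K·e^(−rT) = 310 − 330·0.9003 = 310 − 297.0990 = 12.9010
C = P + (C − P) = 13.59 + (12.9010) = 26.4910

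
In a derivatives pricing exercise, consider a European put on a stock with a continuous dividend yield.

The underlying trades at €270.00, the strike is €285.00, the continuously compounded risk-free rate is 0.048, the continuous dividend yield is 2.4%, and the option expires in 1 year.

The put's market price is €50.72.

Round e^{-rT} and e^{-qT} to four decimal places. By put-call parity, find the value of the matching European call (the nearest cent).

exp(−qT) = exp(−0.024·1) = 0.9763;  exp(−rT) = exp(−0.048·1) = 0.9531
Put-call parity: C − P = S·e^(−qT) − K·e^(−rT) = 270·0.9763 − 285·0.9531 = 263.6010 − 271.6335 = -8.0325
C = P + (C − P) = 50.72 + (-8.0325) = 42.6875

€42.69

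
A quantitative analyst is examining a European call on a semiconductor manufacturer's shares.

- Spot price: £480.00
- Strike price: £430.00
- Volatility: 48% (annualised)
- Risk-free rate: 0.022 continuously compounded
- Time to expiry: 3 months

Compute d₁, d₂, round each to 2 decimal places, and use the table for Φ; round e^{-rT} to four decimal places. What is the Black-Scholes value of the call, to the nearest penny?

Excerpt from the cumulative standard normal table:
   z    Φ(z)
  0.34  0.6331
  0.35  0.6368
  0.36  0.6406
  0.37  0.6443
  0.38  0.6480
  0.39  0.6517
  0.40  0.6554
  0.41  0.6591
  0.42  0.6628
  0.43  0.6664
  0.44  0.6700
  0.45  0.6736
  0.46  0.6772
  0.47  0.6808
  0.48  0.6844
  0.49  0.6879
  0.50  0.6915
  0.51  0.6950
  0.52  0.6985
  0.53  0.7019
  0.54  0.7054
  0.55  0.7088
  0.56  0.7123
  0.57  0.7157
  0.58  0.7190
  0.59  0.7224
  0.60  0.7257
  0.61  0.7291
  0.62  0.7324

£74.39

σ√T = 0.48 × 0.5000 = 0.2400
ln(S/K) + (r + σ²/2)T = ln(480/430) + (0.022 + 0.48²/2)·0.25 = 0.1100 + 0.0343 = 0.1443
d₁ = 0.1443 / 0.2400 = 0.6013 which rounds to 0.60
d₂ = d₁ − σ√T = 0.6013 − 0.2400 = 0.3613 which rounds to 0.36
e^(−rT) = e^(−0.022·0.25) = 0.9945
C = 480·N(0.60) − 430·0.9945·N(0.36) = 480·0.7257 − 430·0.9945·0.6406 = 348.3360 − 273.9430 = 74.3930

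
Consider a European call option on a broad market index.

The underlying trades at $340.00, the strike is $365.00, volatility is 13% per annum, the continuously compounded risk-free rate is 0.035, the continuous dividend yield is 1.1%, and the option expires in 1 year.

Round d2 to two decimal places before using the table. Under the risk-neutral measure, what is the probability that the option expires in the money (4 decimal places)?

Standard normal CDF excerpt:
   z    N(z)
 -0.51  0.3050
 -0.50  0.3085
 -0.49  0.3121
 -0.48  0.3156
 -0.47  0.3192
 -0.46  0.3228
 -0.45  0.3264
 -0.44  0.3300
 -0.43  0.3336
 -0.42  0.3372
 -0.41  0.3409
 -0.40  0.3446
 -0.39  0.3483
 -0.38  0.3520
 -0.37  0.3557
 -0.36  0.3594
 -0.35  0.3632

σ√T = 0.13 × 1.0000 = 0.1300
ln(S/K) + (r − q + σ²/2)T = ln(340/365) + (0.035 − 0.011 + 0.13²/2)·1 = -0.0710 + 0.0325 = -0.0385
d₁ = -0.0385 / 0.1300 = -0.2962 which rounds to -0.30
d₂ = d₁ − σ√T = -0.2962 − 0.1300 = -0.4262 which rounds to -0.43
Risk-neutral Pr[S_T > K] = N(d₂) = N(-0.43) = 0.3336

0.3336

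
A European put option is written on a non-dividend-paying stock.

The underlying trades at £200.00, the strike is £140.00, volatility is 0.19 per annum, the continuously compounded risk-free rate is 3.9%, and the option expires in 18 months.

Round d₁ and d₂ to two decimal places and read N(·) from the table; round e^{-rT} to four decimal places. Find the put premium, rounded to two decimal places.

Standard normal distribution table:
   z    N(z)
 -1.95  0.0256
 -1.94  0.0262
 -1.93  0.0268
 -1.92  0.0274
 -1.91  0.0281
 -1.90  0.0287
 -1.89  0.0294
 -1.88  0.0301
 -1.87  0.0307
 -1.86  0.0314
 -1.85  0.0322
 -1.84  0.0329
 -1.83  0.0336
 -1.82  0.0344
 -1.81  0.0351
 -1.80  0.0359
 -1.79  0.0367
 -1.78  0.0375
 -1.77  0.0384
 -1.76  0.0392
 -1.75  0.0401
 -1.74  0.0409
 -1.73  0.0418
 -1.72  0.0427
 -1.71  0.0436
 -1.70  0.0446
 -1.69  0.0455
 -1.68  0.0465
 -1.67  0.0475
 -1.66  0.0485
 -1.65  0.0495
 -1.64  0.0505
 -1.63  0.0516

σ√T = 0.19·√1.5 = 0.2327
d₁ = [ln(200/140) + (0.039 + 0.19²/2)·1.5] / 0.2327 = [0.3567 + 0.0856] / 0.2327 = 1.9005 which rounds to 1.90
d₂ = d₁ − σ√T = 1.9005 − 0.2327 = 1.6678 which rounds to 1.67
e^(−rT) = e^(−0.039·1.5) = 0.9432
P = 140·0.9432·N(-1.67) − 200·N(-1.90) = 140·0.9432·0.0475 − 200·0.0287 = 6.2723 − 5.7400 = 0.5323

£0.53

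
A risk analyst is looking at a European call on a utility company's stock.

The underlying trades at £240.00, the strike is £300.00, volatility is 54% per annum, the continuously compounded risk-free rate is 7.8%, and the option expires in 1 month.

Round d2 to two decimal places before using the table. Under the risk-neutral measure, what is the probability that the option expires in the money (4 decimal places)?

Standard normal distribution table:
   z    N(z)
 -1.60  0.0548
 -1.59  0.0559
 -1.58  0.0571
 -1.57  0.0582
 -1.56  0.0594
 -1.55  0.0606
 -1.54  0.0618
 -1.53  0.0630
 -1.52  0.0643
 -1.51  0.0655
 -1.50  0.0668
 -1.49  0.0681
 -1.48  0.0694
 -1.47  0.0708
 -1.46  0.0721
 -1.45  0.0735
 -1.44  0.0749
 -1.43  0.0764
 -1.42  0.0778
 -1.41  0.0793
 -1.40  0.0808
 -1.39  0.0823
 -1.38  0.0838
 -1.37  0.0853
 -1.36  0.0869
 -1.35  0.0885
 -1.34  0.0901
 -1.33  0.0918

0.0708

σ√T = 0.54 × 0.2887 = 0.1559
ln(S/K) + (r + σ²/2)T = ln(240/300) + (0.078 + 0.54²/2)·0.08333 = -0.2231 + 0.0186 = -0.2045
d₁ = -0.2045 / 0.1559 = -1.3118 which rounds to -1.31
d₂ = d₁ − σ√T = -1.3118 − 0.1559 = -1.4677 which rounds to -1.47
Pr(exercise) under Q = N(d₂) = 0.0708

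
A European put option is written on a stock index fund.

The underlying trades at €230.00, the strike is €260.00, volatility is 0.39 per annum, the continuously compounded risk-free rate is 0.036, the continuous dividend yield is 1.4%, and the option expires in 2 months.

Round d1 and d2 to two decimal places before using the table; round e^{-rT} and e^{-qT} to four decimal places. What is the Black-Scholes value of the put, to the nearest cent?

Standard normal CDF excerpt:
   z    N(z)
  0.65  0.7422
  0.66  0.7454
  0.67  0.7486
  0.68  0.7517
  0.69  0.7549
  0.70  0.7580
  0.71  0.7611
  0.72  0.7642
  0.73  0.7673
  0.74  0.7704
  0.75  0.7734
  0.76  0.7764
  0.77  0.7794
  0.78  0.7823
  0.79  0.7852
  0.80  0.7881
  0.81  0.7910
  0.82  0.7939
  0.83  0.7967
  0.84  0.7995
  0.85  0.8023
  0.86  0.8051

σ√T = 0.39 × 0.4082 = 0.1592
d₁ = [ln(230/260) + (0.036 − 0.014 + ½·0.39²)·0.1667] / (σ√T) = (-0.1226 + 0.0163) / 0.1592 = -0.6674 ≈ -0.67
d₂ = -0.6674 − 0.1592 = -0.8266 ≈ -0.83
exp(−qT) = exp(−0.014·0.1667) = 0.9977;  exp(−rT) = exp(−0.036·0.1667) = 0.9940
P = 260·0.9940·N(0.83) − 230·0.9977·N(0.67) = 260·0.9940·0.7967 − 230·0.9977·0.7486 = 205.8991 − 171.7820 = 34.1172

€34.12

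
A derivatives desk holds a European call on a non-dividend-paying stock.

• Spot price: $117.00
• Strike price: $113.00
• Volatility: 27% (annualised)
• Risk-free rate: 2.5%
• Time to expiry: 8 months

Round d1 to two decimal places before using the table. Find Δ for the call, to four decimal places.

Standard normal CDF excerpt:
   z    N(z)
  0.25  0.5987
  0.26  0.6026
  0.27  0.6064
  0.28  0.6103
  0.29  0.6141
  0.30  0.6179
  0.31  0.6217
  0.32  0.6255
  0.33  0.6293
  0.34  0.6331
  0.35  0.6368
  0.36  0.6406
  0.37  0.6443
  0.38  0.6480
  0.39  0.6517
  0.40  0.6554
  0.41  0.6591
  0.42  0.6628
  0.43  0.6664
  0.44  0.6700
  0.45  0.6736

0.6331

σ√T = 0.27·√0.6667 = 0.2205
ln(S/K) + (r + σ²/2)T = ln(117/113) + (0.025 + 0.27²/2)·0.6667 = 0.0348 + 0.0410 = 0.0758
d₁ = 0.0758 / 0.2205 = 0.3436 → 0.34
N(d₁) = N(0.34) = 0.6331
Δ_call = N(d₁) = 0.6331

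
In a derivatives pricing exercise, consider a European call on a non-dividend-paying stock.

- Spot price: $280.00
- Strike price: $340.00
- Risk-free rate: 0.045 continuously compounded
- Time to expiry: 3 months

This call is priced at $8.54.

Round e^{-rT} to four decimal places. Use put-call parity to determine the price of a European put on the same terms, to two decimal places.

$64.73

exp(−rT) = exp(−0.045·0.25) = 0.9888
Put-call parity: C − P = S − K·e^(−rT) = 280 − 340·0.9888 = 280 − 336.1920 = -56.1920
P = C − (C − P) = 8.54 − (-56.1920) = 64.7320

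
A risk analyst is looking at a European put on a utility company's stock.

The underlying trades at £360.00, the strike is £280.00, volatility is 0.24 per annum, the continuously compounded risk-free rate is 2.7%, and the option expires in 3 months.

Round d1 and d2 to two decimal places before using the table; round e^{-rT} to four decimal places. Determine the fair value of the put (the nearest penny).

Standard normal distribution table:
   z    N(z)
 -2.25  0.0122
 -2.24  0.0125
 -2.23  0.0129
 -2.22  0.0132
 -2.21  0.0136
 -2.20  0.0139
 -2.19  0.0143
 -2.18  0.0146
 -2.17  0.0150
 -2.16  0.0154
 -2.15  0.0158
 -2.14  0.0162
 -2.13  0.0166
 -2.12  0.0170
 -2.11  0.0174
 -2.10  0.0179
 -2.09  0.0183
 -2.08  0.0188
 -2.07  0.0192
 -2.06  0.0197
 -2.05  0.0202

£0.19

σ√T = 0.24·√0.25 = 0.1200
d₁ = [ln(360/280) + (0.027 + ½·0.24²)·0.25] / (σ√T) = (0.2513 + 0.0140) / 0.1200 = 2.2105 ≈ 2.21
d₂ = 2.2105 − 0.1200 = 2.0905 ≈ 2.09
exp(−rT) = exp(−0.027·0.25) = 0.9933
N(−d₂) = N(-2.09) = 0.0183;  N(−d₁) = N(-2.21) = 0.0136
P = 280·0.9933·0.0183 − 360·0.0136 = 5.0897 − 4.8960 = 0.1937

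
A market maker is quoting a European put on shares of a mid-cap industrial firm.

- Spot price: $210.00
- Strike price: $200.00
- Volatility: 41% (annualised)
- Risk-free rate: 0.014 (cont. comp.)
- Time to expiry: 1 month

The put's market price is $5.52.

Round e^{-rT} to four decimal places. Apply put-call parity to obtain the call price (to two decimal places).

$15.76

e^(−rT) = e^(−0.014·0.08333) = 0.9988
Put-call parity: C − P = S − K·e^(−rT) = 210 − 200·0.9988 = 210 − 199.7600 = 10.2400
C = P + (C − P) = 5.52 + (10.2400) = 15.7600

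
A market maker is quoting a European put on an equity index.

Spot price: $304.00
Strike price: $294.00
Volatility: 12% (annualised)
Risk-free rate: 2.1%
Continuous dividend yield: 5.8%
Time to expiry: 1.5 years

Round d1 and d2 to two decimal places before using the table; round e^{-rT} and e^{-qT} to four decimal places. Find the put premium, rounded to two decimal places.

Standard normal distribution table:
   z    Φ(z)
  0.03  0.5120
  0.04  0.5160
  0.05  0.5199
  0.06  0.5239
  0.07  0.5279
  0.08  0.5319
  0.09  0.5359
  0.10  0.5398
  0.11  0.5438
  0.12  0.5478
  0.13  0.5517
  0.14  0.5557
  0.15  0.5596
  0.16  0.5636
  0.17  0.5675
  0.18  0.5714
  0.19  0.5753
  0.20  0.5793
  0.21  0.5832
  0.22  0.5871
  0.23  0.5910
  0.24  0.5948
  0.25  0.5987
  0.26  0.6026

$19.03

T = 1.5;  σ√T = 0.1470
d₁ = [ln(304/294) + (0.021 − 0.058 + 0.12²/2)·1.5] / 0.1470 = [0.0334 − 0.0447] / 0.1470 = -0.0766 → -0.08
d₂ = d₁ − σ√T = -0.0766 − 0.1470 = -0.2235 → -0.22
e^(−qT) = e^(−0.058·1.5) = 0.9167;  e^(−rT) = e^(−0.021·1.5) = 0.9690
N(−d₂) = N(0.22) = 0.5871;  N(−d₁) = N(0.08) = 0.5319
P = 294·0.9690·0.5871 − 304·0.9167·0.5319 = 167.2566 − 148.2282 = 19.0284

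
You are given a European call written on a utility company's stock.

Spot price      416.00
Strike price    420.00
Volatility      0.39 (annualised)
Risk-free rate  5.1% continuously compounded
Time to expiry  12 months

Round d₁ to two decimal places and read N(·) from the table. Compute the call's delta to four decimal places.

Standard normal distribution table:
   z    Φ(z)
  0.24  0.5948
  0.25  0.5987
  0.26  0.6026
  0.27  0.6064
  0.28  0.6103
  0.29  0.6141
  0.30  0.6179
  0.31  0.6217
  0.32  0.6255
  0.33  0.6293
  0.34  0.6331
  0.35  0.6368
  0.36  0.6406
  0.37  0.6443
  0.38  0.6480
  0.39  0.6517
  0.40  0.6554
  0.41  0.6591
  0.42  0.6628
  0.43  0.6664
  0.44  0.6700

σ√T = 0.39 × 1.0000 = 0.3900
d₁ = [ln(416/420) + (0.051 + 0.39²/2)·1] / 0.3900 = [-0.0096 + 0.1270] / 0.3900 = 0.3012 which rounds to 0.30
N(d₁) = N(0.30) = 0.6179
Δ_call = N(d₁) = 0.6179

0.6179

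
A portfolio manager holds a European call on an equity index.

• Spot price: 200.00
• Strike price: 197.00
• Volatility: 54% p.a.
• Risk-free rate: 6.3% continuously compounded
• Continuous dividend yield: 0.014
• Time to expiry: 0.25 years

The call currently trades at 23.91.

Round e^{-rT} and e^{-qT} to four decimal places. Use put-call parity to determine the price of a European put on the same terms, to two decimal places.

exp(−qT) = exp(−0.014·0.25) = 0.9965;  exp(−rT) = exp(−0.063·0.25) = 0.9844
Put-call parity: C − P = S·e^(−qT) − K·e^(−rT) = 200·0.9965 − 197·0.9844 = 199.3000 − 193.9268 = 5.3732
P = C − (C − P) = 23.91 − (5.3732) = 18.5368

18.54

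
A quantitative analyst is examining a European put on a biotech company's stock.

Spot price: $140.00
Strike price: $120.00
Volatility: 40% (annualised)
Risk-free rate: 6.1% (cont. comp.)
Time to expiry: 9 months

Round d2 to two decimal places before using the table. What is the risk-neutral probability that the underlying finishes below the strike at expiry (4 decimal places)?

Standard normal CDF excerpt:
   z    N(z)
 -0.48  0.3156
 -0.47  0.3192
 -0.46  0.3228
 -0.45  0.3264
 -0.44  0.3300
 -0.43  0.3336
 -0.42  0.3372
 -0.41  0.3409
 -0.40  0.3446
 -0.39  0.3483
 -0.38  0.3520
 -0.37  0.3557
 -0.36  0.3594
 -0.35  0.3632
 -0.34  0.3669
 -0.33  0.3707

0.3446

σ√T = 0.4 × 0.8660 = 0.3464
d₁ = [ln(140/120) + (0.061 + 0.4²/2)·0.75] / 0.3464 = [0.1542 + 0.1058] / 0.3464 = 0.7503 ≈ 0.75
d₂ = d₁ − σ√T = 0.7503 − 0.3464 = 0.4039 ≈ 0.40
Pr(exercise) under Q = N(−d₂) = N(-0.40) = 0.3446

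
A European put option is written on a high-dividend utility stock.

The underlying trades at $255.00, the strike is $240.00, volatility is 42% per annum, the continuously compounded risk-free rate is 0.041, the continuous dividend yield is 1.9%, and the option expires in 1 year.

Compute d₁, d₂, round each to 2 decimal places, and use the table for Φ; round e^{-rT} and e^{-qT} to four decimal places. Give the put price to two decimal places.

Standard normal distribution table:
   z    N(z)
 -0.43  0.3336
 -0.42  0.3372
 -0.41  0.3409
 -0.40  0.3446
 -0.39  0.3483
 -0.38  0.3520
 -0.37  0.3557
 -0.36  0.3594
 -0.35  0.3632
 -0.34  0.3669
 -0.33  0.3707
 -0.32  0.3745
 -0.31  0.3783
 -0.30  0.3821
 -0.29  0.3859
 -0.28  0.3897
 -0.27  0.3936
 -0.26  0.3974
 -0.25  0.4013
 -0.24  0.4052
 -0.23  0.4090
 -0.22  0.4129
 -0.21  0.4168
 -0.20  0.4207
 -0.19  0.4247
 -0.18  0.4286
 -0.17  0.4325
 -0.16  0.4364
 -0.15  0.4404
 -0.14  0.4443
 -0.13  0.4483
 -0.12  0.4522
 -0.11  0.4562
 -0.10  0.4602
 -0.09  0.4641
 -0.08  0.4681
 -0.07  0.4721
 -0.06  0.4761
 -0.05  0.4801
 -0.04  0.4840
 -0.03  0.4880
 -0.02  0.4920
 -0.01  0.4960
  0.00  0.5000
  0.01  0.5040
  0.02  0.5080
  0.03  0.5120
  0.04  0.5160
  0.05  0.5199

$30.80

σ√T = 0.42 × 1.0000 = 0.4200
ln(S/K) + (r − q + σ²/2)T = ln(255/240) + (0.041 − 0.019 + 0.42²/2)·1 = 0.0606 + 0.1102 = 0.1708
d₁ = 0.1708 / 0.4200 = 0.4067 ⇒ 0.41
d₂ = d₁ − σ√T = 0.4067 − 0.4200 = -0.0133 ⇒ -0.01
e^(−qT) = e^(−0.019·1) = 0.9812;  e^(−rT) = e^(−0.041·1) = 0.9598
N(−d₂) = N(0.01) = 0.5040;  N(−d₁) = N(-0.41) = 0.3409
P = 240·0.9598·0.5040 − 255·0.9812·0.3409 = 116.0974 − 85.2952 = 30.8022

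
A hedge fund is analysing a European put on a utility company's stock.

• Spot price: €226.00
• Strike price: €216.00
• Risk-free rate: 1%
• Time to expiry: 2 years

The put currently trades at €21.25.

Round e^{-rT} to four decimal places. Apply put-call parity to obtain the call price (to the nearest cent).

€35.53

exp(−rT) = exp(−0.01·2) = 0.9802
Put-call parity: C − P = S − K·e^(−rT) = 226 − 216·0.9802 = 226 − 211.7232 = 14.2768
C = P + (C − P) = 21.25 + (14.2768) = 35.5268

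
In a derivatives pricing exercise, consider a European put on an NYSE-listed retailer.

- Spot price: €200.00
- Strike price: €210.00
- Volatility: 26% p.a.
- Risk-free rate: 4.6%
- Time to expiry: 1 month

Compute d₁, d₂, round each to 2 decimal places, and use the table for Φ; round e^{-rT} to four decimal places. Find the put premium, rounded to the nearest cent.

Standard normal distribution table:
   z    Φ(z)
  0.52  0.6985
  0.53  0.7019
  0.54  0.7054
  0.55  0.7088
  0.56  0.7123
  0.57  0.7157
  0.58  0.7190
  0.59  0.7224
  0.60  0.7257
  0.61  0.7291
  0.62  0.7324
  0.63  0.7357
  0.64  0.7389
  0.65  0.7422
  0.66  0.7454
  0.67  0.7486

T = 0.08333;  σ√T = 0.0751
d₁ = [ln(200/210) + (0.046 + 0.26²/2)·0.08333] / 0.0751 = [-0.0488 + 0.0067] / 0.0751 = -0.5615 ⇒ -0.56
d₂ = d₁ − σ√T = -0.5615 − 0.0751 = -0.6365 ⇒ -0.64
e^(−rT) = e^(−0.046·0.08333) = 0.9962
N(−d₂) = N(0.64) = 0.7389;  N(−d₁) = N(0.56) = 0.7123
P = 210·0.9962·0.7389 − 200·0.7123 = 154.5794 − 142.4600 = 12.1194

€12.12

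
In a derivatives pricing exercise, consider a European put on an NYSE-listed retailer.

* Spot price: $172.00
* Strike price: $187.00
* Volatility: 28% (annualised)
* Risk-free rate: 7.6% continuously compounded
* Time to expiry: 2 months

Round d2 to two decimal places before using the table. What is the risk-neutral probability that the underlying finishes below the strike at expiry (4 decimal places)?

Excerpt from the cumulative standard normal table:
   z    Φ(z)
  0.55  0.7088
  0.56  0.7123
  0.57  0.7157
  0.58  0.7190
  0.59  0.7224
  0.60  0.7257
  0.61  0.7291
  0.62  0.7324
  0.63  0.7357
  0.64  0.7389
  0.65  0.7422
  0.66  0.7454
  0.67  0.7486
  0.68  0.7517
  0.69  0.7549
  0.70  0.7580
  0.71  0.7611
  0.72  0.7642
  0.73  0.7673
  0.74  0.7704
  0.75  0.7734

0.7517

σ√T = 0.28·√0.1667 = 0.1143
ln(S/K) + (r + σ²/2)T = ln(172/187) + (0.076 + 0.28²/2)·0.1667 = -0.0836 + 0.0192 = -0.0644
d₁ = -0.0644 / 0.1143 = -0.5635 ≈ -0.56
d₂ = d₁ − σ√T = -0.5635 − 0.1143 = -0.6778 ≈ -0.68
Risk-neutral Pr[S_T < K] = N(−d₂) = N(0.68) = 0.7517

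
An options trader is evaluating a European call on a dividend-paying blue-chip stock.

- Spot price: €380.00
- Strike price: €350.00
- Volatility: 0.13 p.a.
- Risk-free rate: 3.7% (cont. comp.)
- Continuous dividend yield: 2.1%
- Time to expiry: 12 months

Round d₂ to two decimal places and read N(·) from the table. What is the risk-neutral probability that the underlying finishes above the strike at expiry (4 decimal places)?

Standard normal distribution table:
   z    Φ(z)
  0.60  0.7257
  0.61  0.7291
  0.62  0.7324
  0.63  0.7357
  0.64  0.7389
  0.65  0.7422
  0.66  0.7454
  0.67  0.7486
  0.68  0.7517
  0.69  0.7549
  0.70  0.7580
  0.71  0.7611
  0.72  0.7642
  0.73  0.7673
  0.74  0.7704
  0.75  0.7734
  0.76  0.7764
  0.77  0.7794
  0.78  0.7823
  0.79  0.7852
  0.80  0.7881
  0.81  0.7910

0.7549

T = 1;  σ√T = 0.1300
ln(S/K) + (r − q + σ²/2)T = ln(380/350) + (0.037 − 0.021 + 0.13²/2)·1 = 0.0822 + 0.0244 = 0.1067
d₁ = 0.1067 / 0.1300 = 0.8207 ≈ 0.82
d₂ = d₁ − σ√T = 0.8207 − 0.1300 = 0.6907 ≈ 0.69
Risk-neutral Pr[S_T > K] = N(d₂) = N(0.69) = 0.7549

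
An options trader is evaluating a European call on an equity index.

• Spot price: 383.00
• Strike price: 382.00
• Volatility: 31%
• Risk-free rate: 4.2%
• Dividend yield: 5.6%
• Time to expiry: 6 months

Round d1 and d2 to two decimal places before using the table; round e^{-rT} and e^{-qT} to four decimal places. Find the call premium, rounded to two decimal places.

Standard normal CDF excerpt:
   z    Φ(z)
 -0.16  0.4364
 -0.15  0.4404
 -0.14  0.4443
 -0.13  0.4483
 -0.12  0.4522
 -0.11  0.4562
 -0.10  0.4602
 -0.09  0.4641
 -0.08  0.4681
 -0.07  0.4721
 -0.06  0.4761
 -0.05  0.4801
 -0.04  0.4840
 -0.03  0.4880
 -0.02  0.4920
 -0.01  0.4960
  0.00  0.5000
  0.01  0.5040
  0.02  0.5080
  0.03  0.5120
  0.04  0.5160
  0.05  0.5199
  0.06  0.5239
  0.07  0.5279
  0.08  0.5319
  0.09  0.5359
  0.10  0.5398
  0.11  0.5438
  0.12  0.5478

T = 0.5;  σ√T = 0.2192
d₁ = [ln(383/382) + (0.042 − 0.056 + ½·0.31²)·0.5] / (σ√T) = (0.0026 + 0.0170) / 0.2192 = 0.0896 ⇒ 0.09
d₂ = 0.0896 − 0.2192 = -0.1296 ⇒ -0.13
e^(−qT) = e^(−0.056·0.5) = 0.9724;  e^(−rT) = e^(−0.042·0.5) = 0.9792
N(d₁) = N(0.09) = 0.5359;  N(d₂) = N(-0.13) = 0.4483
C = 383·0.9724·0.5359 − 382·0.9792·0.4483 = 199.5848 − 167.6886 = 31.8962

31.90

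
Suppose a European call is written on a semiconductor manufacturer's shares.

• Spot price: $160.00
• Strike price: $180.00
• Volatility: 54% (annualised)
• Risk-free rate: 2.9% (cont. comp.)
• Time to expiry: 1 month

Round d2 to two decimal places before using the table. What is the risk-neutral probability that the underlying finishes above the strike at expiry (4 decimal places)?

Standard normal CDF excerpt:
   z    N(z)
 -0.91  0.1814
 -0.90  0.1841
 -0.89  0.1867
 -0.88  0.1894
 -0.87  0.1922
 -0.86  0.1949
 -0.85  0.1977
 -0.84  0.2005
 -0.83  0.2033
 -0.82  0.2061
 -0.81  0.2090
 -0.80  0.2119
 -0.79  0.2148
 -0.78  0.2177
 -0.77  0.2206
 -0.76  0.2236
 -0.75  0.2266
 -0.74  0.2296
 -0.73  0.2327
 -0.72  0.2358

σ√T = 0.54 × 0.2887 = 0.1559
d₁ = [ln(160/180) + (0.029 + ½·0.54²)·0.08333] / (σ√T) = (-0.1178 + 0.0146) / 0.1559 = -0.6621 which rounds to -0.66
d₂ = -0.6621 − 0.1559 = -0.8180 which rounds to -0.82
Risk-neutral Pr[S_T > K] = N(d₂) = N(-0.82) = 0.2061

0.2061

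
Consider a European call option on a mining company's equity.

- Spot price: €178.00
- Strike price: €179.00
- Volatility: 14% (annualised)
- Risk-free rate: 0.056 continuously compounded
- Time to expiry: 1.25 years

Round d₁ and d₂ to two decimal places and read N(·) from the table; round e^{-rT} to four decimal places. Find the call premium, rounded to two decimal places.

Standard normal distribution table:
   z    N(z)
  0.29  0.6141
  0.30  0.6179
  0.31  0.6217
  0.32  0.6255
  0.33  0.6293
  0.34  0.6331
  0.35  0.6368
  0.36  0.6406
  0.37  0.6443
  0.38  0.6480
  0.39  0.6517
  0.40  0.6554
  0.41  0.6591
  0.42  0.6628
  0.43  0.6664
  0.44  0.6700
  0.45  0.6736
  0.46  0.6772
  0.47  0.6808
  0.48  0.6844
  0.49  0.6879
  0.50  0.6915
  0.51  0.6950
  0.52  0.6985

€17.42

T = 1.25;  σ√T = 0.1565
d₁ = [ln(178/179) + (0.056 + 0.14²/2)·1.25] / 0.1565 = [-0.0056 + 0.0822] / 0.1565 = 0.4897 → 0.49
d₂ = d₁ − σ√T = 0.4897 − 0.1565 = 0.3332 → 0.33
e^(−rT) = e^(−0.056·1.25) = 0.9324
C = 178·N(0.49) − 179·0.9324·N(0.33) = 178·0.6879 − 179·0.9324·0.6293 = 122.4462 − 105.0299 = 17.4163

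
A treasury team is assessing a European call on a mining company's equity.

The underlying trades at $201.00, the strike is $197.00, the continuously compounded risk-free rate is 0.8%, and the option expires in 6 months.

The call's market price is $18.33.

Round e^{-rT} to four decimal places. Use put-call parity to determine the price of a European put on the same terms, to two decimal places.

e^(−rT) = e^(−0.008·0.5) = 0.9960
Put-call parity: C − P = S − K·e^(−rT) = 201 − 197·0.9960 = 201 − 196.2120 = 4.7880
P = C − (C − P) = 18.33 − (4.7880) = 13.5420

$13.54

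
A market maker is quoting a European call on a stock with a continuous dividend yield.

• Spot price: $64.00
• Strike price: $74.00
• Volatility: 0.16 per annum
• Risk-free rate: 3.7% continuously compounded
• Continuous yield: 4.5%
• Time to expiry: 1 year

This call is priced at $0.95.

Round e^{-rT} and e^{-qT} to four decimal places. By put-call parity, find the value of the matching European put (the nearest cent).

e^(−qT) = e^(−0.045·1) = 0.9560;  e^(−rT) = e^(−0.037·1) = 0.9637
Put-call parity: C − P = S·e^(−qT) − K·e^(−rT) = 64·0.9560 − 74·0.9637 = 61.1840 − 71.3138 = -10.1298
P = C − (C − P) = 0.95 − (-10.1298) = 11.0798

$11.08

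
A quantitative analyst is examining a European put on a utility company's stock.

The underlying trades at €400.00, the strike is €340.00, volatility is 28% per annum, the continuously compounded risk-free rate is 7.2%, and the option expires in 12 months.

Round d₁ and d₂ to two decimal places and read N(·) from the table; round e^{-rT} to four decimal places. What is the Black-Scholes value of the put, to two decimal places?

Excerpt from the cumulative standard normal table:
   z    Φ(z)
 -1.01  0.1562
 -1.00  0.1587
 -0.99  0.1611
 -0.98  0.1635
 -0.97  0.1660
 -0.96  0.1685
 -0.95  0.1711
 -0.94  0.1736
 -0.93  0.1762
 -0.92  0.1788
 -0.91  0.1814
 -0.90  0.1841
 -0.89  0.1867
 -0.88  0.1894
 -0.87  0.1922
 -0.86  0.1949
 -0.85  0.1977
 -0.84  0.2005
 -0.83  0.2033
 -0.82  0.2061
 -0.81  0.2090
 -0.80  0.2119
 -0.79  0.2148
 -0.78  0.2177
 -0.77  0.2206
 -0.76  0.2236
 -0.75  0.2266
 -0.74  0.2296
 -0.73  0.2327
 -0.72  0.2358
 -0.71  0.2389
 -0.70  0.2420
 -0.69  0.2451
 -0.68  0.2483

€11.16

σ√T = 0.28 × 1.0000 = 0.2800
d₁ = [ln(400/340) + (0.072 + 0.28²/2)·1] / 0.2800 = [0.1625 + 0.1112] / 0.2800 = 0.9776 ⇒ 0.98
d₂ = d₁ − σ√T = 0.9776 − 0.2800 = 0.6976 ⇒ 0.70
e^(−rT) = e^(−0.072·1) = 0.9305
N(−d₂) = N(-0.70) = 0.2420;  N(−d₁) = N(-0.98) = 0.1635
P = 340·0.9305·0.2420 − 400·0.1635 = 76.5615 − 65.4000 = 11.1615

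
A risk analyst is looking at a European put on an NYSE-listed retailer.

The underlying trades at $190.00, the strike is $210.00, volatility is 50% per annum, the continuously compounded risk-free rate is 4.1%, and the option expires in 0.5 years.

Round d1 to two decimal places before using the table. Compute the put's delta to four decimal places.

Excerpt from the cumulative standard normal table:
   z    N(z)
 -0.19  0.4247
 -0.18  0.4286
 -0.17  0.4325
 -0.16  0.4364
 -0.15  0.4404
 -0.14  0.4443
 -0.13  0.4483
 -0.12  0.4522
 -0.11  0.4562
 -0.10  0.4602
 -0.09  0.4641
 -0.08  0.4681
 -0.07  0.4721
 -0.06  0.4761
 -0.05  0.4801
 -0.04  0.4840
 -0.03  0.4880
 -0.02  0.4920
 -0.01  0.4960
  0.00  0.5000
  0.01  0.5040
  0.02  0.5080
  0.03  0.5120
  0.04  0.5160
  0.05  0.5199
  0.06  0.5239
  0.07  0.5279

-0.5199

σ√T = 0.5·√0.5 = 0.3536
d₁ = [ln(190/210) + (0.041 + 0.5²/2)·0.5] / 0.3536 = [-0.1001 + 0.0830] / 0.3536 = -0.0483 ⇒ -0.05
N(d₁) = N(-0.05) = 0.4801
Δ_put = N(d₁) − 1 = 0.4801 − 1 = -0.5199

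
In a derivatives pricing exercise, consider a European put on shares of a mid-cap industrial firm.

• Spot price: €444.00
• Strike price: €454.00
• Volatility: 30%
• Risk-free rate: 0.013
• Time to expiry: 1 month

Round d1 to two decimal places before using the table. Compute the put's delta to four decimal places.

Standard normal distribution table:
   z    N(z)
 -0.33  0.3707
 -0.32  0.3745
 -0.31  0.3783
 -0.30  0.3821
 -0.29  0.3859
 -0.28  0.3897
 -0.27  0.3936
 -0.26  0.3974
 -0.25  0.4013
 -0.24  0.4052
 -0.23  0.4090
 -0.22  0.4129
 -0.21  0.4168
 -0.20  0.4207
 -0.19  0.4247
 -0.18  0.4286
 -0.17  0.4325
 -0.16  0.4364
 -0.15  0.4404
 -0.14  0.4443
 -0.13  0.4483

-0.5793

σ√T = 0.3·√0.08333 = 0.0866
d₁ = [ln(444/454) + (0.013 + ½·0.3²)·0.08333] / (σ√T) = (-0.0223 + 0.0048) / 0.0866 = -0.2014 → -0.20
N(d₁) = N(-0.20) = 0.4207
Δ_put = N(d₁) − 1 = 0.4207 − 1 = -0.5793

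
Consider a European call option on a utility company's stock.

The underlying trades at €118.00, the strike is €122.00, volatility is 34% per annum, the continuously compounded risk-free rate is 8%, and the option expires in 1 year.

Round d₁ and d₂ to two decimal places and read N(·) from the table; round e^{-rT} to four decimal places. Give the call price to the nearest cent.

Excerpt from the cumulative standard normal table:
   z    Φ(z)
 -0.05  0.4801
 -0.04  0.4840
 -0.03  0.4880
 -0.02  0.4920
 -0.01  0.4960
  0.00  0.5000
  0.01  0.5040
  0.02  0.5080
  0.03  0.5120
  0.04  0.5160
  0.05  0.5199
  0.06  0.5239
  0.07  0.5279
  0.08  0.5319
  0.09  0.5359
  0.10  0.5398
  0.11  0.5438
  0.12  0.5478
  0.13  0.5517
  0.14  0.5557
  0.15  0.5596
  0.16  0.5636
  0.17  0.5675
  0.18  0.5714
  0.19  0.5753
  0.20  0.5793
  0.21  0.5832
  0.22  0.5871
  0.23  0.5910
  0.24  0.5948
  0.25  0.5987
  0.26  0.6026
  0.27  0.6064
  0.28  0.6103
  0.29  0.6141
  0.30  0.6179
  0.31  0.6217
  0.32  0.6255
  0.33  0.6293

€18.40

T = 1;  σ√T = 0.3400
ln(S/K) + (r + σ²/2)T = ln(118/122) + (0.08 + 0.34²/2)·1 = -0.0333 + 0.1378 = 0.1045
d₁ = 0.1045 / 0.3400 = 0.3072 → 0.31
d₂ = d₁ − σ√T = 0.3072 − 0.3400 = -0.0328 → -0.03
exp(−rT) = exp(−0.08·1) = 0.9231
C = 118·N(0.31) − 122·0.9231·N(-0.03) = 118·0.6217 − 122·0.9231·0.4880 = 73.3606 − 54.9577 = 18.4029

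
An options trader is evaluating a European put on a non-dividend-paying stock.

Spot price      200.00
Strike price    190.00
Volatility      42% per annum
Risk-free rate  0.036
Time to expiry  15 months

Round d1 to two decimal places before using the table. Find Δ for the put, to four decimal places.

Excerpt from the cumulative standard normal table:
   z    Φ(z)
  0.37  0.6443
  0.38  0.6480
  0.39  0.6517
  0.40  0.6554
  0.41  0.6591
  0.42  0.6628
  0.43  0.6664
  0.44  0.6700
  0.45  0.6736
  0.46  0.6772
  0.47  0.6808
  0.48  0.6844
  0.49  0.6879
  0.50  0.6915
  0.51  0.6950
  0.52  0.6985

σ√T = 0.42 × 1.1180 = 0.4696
d₁ = [ln(200/190) + (0.036 + 0.42²/2)·1.25] / 0.4696 = [0.0513 + 0.1552] / 0.4696 = 0.4399 → 0.44
N(d₁) = N(0.44) = 0.6700
Δ_put = N(d₁) − 1 = 0.6700 − 1 = -0.3300

-0.3300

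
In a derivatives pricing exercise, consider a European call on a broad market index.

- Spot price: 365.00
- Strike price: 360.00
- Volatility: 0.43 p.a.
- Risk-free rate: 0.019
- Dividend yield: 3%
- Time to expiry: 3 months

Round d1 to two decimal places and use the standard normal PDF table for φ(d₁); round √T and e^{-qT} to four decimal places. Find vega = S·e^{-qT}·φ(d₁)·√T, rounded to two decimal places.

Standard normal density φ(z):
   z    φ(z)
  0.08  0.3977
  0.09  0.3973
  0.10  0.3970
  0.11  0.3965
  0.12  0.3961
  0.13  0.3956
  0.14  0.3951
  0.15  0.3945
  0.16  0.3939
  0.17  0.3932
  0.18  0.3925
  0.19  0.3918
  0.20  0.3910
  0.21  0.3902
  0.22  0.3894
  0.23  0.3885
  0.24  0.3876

71.35

σ√T = 0.43 × 0.5000 = 0.2150
d₁ = [ln(365/360) + (0.019 − 0.03 + 0.43²/2)·0.25] / 0.2150 = [0.0138 + 0.0204] / 0.2150 = 0.1589 ⇒ 0.16
√T = √0.25 = 0.5000
φ(d₁) = φ(0.16) = 0.3939
e^(−qT) = e^(−0.03·0.25) = 0.9925
vega = S·e^(−qT)·φ(d₁)·√T = 365·0.9925·0.3939·0.5000 = 71.3476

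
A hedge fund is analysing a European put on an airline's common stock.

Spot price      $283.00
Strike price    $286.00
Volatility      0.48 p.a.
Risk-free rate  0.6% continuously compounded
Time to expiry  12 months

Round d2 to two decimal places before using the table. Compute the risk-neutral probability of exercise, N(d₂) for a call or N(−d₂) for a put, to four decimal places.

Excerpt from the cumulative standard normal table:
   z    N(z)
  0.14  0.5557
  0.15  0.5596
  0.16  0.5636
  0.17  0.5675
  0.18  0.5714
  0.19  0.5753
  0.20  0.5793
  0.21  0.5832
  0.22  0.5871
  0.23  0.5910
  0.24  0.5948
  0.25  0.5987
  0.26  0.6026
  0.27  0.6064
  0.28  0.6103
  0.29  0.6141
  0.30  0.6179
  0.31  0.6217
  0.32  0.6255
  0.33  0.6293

0.5987

σ√T = 0.48 × 1.0000 = 0.4800
d₁ = [ln(283/286) + (0.006 + 0.48²/2)·1] / 0.4800 = [-0.0105 + 0.1212] / 0.4800 = 0.2305 → 0.23
d₂ = d₁ − σ√T = 0.2305 − 0.4800 = -0.2495 → -0.25
Pr(exercise) under Q = N(−d₂) = N(0.25) = 0.5987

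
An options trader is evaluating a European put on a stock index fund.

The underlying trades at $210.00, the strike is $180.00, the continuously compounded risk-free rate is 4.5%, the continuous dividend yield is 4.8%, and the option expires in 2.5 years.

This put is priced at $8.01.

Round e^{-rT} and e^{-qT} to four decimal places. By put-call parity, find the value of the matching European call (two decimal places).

e^(−qT) = e^(−0.048·2.5) = 0.8869;  e^(−rT) = e^(−0.045·2.5) = 0.8936
Put-call parity: C − P = S·e^(−qT) − K·e^(−rT) = 210·0.8869 − 180·0.8936 = 186.2490 − 160.8480 = 25.4010
C = P + (C − P) = 8.01 + (25.4010) = 33.4110

$33.41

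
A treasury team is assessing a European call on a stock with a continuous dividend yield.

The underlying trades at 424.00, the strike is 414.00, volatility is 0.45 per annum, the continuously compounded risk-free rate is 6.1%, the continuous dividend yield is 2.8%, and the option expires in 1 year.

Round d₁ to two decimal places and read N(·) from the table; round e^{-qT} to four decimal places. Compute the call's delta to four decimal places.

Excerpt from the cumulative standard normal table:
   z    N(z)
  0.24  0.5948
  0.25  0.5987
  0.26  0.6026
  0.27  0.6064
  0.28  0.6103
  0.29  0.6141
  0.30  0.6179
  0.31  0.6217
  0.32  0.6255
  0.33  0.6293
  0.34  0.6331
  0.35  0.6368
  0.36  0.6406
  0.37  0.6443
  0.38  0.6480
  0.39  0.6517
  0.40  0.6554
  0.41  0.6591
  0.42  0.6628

0.6192

T = 1;  σ√T = 0.4500
d₁ = [ln(424/414) + (0.061 − 0.028 + 0.45²/2)·1] / 0.4500 = [0.0239 + 0.1343] / 0.4500 = 0.3514 which rounds to 0.35
N(d₁) = N(0.35) = 0.6368
Δ_call = exp(−qT)·N(d₁) = 0.9724·0.6368 = 0.6192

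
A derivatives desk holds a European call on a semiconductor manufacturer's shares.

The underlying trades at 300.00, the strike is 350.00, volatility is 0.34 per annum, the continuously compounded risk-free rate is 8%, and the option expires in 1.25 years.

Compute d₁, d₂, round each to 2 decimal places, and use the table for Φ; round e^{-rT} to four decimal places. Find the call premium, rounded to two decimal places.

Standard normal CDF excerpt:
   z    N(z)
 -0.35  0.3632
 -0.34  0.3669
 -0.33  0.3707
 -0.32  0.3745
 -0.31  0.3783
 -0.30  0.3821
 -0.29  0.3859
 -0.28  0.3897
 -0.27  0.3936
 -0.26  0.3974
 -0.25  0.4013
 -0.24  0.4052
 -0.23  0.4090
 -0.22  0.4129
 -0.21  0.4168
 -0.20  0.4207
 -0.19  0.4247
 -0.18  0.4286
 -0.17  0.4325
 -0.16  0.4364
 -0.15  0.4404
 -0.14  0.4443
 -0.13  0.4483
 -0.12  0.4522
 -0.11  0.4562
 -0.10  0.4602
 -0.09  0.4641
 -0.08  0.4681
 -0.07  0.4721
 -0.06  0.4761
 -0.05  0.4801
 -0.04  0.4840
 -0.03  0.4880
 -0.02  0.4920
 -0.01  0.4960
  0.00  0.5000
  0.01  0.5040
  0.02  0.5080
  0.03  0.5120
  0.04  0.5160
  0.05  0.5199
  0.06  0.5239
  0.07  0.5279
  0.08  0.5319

38.58

σ√T = 0.34·√1.25 = 0.3801
ln(S/K) + (r + σ²/2)T = ln(300/350) + (0.08 + 0.34²/2)·1.25 = -0.1542 + 0.1723 = 0.0181
d₁ = 0.0181 / 0.3801 = 0.0476 which rounds to 0.05
d₂ = d₁ − σ√T = 0.0476 − 0.3801 = -0.3325 which rounds to -0.33
exp(−rT) = exp(−0.08·1.25) = 0.9048
C = 300·N(0.05) − 350·0.9048·N(-0.33) = 300·0.5199 − 350·0.9048·0.3707 = 155.9700 − 117.3933 = 38.5767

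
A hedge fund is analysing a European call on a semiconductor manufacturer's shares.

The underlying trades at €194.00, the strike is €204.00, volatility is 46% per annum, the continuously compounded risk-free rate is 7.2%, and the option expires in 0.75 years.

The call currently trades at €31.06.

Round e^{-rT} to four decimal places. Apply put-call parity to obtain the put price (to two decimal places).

€30.33

e^(−rT) = e^(−0.072·0.75) = 0.9474
Put-call parity: C − P = S − K·e^(−rT) = 194 − 204·0.9474 = 194 − 193.2696 = 0.7304
P = C − (C − P) = 31.06 − (0.7304) = 30.3296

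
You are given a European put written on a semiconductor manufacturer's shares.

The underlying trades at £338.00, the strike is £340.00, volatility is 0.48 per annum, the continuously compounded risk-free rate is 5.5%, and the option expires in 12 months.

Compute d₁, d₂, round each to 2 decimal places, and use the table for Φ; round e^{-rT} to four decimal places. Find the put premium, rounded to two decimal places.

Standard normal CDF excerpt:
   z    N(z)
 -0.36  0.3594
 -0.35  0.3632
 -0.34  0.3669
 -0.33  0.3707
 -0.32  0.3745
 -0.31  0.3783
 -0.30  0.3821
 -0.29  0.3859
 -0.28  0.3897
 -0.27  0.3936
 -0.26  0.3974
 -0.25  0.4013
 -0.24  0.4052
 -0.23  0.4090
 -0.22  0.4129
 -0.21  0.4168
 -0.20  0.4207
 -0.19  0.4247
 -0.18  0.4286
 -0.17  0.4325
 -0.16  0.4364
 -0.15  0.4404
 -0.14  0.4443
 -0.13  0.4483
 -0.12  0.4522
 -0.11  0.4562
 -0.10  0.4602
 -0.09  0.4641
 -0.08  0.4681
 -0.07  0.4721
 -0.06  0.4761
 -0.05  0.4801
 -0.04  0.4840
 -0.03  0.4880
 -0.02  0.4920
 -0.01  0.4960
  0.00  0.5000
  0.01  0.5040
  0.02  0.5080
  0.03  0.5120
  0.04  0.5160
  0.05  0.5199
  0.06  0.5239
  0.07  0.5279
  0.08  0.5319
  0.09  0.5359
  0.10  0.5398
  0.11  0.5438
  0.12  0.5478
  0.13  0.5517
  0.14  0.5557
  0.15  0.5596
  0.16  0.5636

σ√T = 0.48 × 1.0000 = 0.4800
d₁ = [ln(338/340) + (0.055 + 0.48²/2)·1] / 0.4800 = [-0.0059 + 0.1702] / 0.4800 = 0.3423 ⇒ 0.34
d₂ = d₁ − σ√T = 0.3423 − 0.4800 = -0.1377 ⇒ -0.14
exp(−rT) = exp(−0.055·1) = 0.9465
N(−d₂) = N(0.14) = 0.5557;  N(−d₁) = N(-0.34) = 0.3669
P = 340·0.9465·0.5557 − 338·0.3669 = 178.8298 − 124.0122 = 54.8176

£54.82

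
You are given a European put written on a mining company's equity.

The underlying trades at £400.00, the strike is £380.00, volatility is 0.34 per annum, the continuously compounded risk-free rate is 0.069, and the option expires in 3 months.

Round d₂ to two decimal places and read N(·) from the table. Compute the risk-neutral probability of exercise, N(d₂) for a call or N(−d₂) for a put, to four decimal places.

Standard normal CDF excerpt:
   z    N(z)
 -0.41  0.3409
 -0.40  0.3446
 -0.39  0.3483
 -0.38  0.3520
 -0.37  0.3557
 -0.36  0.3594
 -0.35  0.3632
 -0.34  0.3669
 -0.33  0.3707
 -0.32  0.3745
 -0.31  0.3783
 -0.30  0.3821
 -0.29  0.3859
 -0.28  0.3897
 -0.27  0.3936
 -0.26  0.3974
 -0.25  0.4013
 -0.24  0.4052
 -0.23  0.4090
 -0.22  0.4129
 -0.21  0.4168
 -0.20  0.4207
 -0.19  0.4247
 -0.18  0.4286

0.3745

σ√T = 0.34 × 0.5000 = 0.1700
d₁ = [ln(400/380) + (0.069 + 0.34²/2)·0.25] / 0.1700 = [0.0513 + 0.0317] / 0.1700 = 0.4882 → 0.49
d₂ = d₁ − σ√T = 0.4882 − 0.1700 = 0.3182 → 0.32
Risk-neutral Pr[S_T < K] = N(−d₂) = N(-0.32) = 0.3745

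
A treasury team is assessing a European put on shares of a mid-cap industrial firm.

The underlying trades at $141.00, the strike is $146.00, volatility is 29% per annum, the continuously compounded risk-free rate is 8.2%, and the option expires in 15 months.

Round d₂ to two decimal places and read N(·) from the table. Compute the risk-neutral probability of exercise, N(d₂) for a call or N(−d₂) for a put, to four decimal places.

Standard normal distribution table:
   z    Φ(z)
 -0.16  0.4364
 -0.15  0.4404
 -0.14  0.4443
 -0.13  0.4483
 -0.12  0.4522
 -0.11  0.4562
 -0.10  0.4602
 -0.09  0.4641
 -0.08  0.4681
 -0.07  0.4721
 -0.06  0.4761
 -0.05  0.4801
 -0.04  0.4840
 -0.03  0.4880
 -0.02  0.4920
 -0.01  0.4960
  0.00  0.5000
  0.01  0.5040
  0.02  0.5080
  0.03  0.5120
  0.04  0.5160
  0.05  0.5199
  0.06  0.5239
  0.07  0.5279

T = 1.25;  σ√T = 0.3242
ln(S/K) + (r + σ²/2)T = ln(141/146) + (0.082 + 0.29²/2)·1.25 = -0.0348 + 0.1551 = 0.1202
d₁ = 0.1202 / 0.3242 = 0.3708 which rounds to 0.37
d₂ = d₁ − σ√T = 0.3708 − 0.3242 = 0.0465 which rounds to 0.05
Risk-neutral Pr[S_T < K] = N(−d₂) = N(-0.05) = 0.4801

0.4801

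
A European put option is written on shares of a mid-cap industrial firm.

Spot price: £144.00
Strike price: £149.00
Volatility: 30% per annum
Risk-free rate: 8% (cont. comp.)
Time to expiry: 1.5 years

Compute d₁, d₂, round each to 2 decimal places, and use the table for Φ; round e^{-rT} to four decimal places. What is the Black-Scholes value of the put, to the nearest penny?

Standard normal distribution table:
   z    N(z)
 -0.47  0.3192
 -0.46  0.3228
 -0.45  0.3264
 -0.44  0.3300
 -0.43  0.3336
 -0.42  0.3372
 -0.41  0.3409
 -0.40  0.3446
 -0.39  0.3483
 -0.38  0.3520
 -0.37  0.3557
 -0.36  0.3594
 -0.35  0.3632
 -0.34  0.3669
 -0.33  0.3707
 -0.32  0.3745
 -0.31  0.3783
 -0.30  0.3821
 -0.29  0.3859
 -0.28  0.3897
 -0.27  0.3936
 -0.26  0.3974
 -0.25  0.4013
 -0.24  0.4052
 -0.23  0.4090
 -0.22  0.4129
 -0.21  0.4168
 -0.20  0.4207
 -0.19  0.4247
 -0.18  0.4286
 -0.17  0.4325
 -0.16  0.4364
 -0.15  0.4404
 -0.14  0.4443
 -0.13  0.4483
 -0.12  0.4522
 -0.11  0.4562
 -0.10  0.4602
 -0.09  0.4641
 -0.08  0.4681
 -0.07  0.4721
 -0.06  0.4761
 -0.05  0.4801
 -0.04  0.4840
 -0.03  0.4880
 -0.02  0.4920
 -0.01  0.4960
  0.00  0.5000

£14.89

σ√T = 0.3·√1.5 = 0.3674
d₁ = [ln(144/149) + (0.08 + 0.3²/2)·1.5] / 0.3674 = [-0.0341 + 0.1875] / 0.3674 = 0.4174 → 0.42
d₂ = d₁ − σ√T = 0.4174 − 0.3674 = 0.0500 → 0.05
e^(−rT) = e^(−0.08·1.5) = 0.8869
N(−d₂) = N(-0.05) = 0.4801;  N(−d₁) = N(-0.42) = 0.3372
P = 149·0.8869·0.4801 − 144·0.3372 = 63.4443 − 48.5568 = 14.8875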